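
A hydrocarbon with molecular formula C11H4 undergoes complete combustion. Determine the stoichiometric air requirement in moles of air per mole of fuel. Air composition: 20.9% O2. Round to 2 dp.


Balanced combustion: C11H4 + 12 O2 -> 11 CO2 + 2 H2O
O2 needed = C + H/4 = 11 + 4/4 = 12.00 moles
Air moles = O2 / 0.209 = 12.00 / 0.209 = 57.42 moles air


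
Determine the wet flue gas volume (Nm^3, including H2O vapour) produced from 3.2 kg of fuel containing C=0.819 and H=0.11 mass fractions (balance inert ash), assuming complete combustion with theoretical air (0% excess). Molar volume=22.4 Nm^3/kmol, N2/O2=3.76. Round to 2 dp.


Per kg fuel: CO2 = (C/12 kmol)*22.4 = (0.819/12)*22.4 = 1.52880 Nm^3
Per kg fuel: H2O = (H/2 kmol)*22.4 = (0.11/2)*22.4 = 1.23200 Nm^3
O2 needed per kg fuel = C/12 + H/4 = 0.819/12 + 0.11/4 = 0.09575000 kmol
Per kg fuel: N2 = O2*3.76*22.4 = 0.09575000*3.76*22.4 = 8.06445 Nm^3
Total per kg = 1.52880 + 1.23200 + 8.06445 = 10.82525 Nm^3
Total = 10.82525 * 3.2 = 34.64 Nm^3


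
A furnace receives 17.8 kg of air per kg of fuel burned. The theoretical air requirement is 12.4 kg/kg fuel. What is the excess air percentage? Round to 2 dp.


Excess air = actual - stoichiometric = 17.8 - 12.4 = 5.40 kg/kg fuel
Excess air % = (excess / stoich) * 100 = (5.40 / 12.4) * 100 = 43.55%


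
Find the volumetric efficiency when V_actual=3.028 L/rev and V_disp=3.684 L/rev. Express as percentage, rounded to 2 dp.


eta_v = (V_actual / V_disp) * 100
Ratio = 3.028 / 3.684 = 0.8219
eta_v = 0.8219 * 100 = 82.19%


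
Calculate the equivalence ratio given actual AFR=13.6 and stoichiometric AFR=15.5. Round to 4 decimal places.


phi = AFR_stoich / AFR_actual
phi = 15.5 / 13.6 = 1.1397


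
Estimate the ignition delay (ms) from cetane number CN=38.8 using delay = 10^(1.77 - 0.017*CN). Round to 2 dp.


delay = 10^(1.77 - 0.017*CN)
Exponent = 1.77 - 0.017*38.8 = 1.1104
delay = 10^1.1104 = 12.89 ms


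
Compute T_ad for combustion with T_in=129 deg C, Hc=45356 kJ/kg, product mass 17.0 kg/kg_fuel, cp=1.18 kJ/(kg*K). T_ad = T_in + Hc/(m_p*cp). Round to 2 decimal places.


T_ad = T_in + Hc / (m_p * cp)
Denominator = 17.0 * 1.18 = 20.0600
Temperature rise = 45356 / 20.0600 = 2261.02 K
T_ad = 129 + 2261.02 = 2390.02 deg C


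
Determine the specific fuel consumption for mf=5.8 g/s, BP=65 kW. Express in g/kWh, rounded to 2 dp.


SFC = (mf / BP) * 3600
Rate = 5.8 / 65 = 0.089231 g/(s*kW)
SFC = 0.089231 * 3600 = 321.23 g/kWh


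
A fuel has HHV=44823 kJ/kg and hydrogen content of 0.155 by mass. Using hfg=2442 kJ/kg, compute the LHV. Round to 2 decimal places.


LHV = HHV - hfg * 9 * H
Water correction = 2442 * 9 * 0.155 = 3406.590 kJ/kg
LHV = 44823 - 3406.590 = 41416.41 kJ/kg


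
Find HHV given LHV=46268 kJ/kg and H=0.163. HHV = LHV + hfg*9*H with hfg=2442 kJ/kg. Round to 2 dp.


HHV = LHV + hfg * 9 * H
Water addition = 2442 * 9 * 0.163 = 3582.414 kJ/kg
HHV = 46268 + 3582.414 = 49850.41 kJ/kg


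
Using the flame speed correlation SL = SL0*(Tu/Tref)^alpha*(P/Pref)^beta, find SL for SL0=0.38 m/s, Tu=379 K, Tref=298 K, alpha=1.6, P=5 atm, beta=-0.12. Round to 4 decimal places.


SL = SL0 * (Tu/Tref)^alpha * (P/Pref)^beta
T ratio = 379/298 = 1.27181208
(T ratio)^alpha = 1.27181208^1.6 = 1.469186
(P/Pref)^beta = 5^(-0.12) = 0.824373
SL = 0.38 * 1.469186 * 0.824373 = 0.4602 m/s


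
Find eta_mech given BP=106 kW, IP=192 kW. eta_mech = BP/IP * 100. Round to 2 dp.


eta_mech = (BP / IP) * 100
Ratio = 106 / 192 = 0.5521
eta_mech = 0.5521 * 100 = 55.21%


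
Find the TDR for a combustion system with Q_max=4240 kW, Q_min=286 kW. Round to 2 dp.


TDR = Q_max / Q_min
TDR = 4240 / 286 = 14.83


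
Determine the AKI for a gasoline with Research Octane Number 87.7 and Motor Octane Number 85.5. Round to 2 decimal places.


AKI = (RON + MON) / 2
AKI = (87.7 + 85.5) / 2
AKI = 173.2 / 2 = 86.60


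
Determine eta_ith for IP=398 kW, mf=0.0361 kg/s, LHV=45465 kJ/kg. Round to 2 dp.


eta_ith = (IP / (mf * LHV)) * 100
Denominator = 0.0361 * 45465 = 1641.2865 kW
eta_ith = (398 / 1641.2865) * 100 = 24.25%


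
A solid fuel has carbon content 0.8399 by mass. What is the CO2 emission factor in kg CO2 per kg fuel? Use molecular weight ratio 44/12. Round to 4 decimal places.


EF = C_frac * (M_CO2 / M_C)
EF = 0.8399 * (44/12)
EF = 0.8399 * 3.666667 = 3.0796 kg_CO2/kg_fuel


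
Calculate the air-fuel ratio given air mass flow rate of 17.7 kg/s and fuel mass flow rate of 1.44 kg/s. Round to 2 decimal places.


AFR = m_air / m_fuel
AFR = 17.7 / 1.44 = 12.29


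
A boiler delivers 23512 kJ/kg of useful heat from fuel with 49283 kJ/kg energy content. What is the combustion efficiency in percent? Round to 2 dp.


Efficiency = (Q_useful / Q_fuel) * 100
Efficiency = (23512 / 49283) * 100
Efficiency = 0.4771 * 100 = 47.71%


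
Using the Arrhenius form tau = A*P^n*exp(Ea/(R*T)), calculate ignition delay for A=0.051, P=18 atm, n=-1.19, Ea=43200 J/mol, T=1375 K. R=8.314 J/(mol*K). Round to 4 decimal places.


tau = A * P^n * exp(Ea/(R*T))
P^n = 18^(-1.19) = 0.03207936
Ea/(R*T) = 43200/(8.314*1375) = 3.778949
exp(Ea/(R*T)) = 43.770014
tau = 0.051 * 0.03207936 * 43.770014 = 0.0716 ms


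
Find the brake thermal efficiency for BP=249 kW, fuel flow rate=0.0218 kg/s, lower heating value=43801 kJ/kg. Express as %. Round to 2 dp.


eta_BTE = (BP / (mf * LHV)) * 100
Denominator = 0.0218 * 43801 = 954.8618 kW
eta_BTE = (249 / 954.8618) * 100 = 26.08%


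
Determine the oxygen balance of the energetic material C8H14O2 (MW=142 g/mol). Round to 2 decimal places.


OB = -1600 * (2C + H/2 - O) / MW
Inner = 2*8 + 14/2 - 2 = 21.00
OB = -1600 * 21.00 / 142 = -236.62%


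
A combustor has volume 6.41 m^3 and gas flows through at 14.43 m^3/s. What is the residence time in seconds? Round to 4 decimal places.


tau = V / Q_flow
tau = 6.41 / 14.43 = 0.4442 s


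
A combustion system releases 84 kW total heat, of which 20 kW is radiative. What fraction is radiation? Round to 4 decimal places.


f_rad = Q_rad / Q_total
f_rad = 20 / 84 = 0.2381


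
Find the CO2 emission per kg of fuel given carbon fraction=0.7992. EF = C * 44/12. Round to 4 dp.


EF = C_frac * (M_CO2 / M_C)
EF = 0.7992 * (44/12)
EF = 0.7992 * 3.666667 = 2.9304 kg_CO2/kg_fuel


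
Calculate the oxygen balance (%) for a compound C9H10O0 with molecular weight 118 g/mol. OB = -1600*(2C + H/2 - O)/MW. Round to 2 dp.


OB = -1600 * (2C + H/2 - O) / MW
Inner = 2*9 + 10/2 - 0 = 23.00
OB = -1600 * 23.00 / 118 = -311.86%


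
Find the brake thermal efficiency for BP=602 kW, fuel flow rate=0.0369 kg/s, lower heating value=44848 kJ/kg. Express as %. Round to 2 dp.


eta_BTE = (BP / (mf * LHV)) * 100
Denominator = 0.0369 * 44848 = 1654.8912 kW
eta_BTE = (602 / 1654.8912) * 100 = 36.38%


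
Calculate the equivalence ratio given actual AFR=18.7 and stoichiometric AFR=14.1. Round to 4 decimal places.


phi = AFR_stoich / AFR_actual
phi = 14.1 / 18.7 = 0.7540


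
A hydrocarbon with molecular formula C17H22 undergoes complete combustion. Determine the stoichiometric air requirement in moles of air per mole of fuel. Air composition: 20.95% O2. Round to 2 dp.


Balanced combustion: C17H22 + 22.5 O2 -> 17 CO2 + 11 H2O
O2 needed = C + H/4 = 17 + 22/4 = 22.50 moles
Air moles = O2 / 0.2095 = 22.50 / 0.2095 = 107.40 moles air


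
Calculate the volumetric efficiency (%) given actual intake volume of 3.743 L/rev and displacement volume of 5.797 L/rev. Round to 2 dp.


eta_v = (V_actual / V_disp) * 100
Ratio = 3.743 / 5.797 = 0.6457
eta_v = 0.6457 * 100 = 64.57%


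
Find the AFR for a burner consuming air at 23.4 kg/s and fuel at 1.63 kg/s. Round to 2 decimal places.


AFR = m_air / m_fuel
AFR = 23.4 / 1.63 = 14.36


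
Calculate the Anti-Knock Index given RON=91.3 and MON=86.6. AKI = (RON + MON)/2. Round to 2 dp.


AKI = (RON + MON) / 2
AKI = (91.3 + 86.6) / 2
AKI = 177.9 / 2 = 88.95


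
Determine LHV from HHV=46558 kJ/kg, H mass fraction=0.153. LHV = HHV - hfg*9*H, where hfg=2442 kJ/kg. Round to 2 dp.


LHV = HHV - hfg * 9 * H
Water correction = 2442 * 9 * 0.153 = 3362.634 kJ/kg
LHV = 46558 - 3362.634 = 43195.37 kJ/kg


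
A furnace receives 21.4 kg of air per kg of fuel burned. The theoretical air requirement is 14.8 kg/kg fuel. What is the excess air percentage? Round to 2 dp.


Excess air = actual - stoichiometric = 21.4 - 14.8 = 6.60 kg/kg fuel
Excess air % = (excess / stoich) * 100 = (6.60 / 14.8) * 100 = 44.59%


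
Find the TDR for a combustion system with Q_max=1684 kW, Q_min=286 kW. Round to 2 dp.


TDR = Q_max / Q_min
TDR = 1684 / 286 = 5.89


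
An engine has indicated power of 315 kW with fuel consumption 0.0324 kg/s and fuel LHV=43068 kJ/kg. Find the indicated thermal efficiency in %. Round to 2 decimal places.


eta_ith = (IP / (mf * LHV)) * 100
Denominator = 0.0324 * 43068 = 1395.4032 kW
eta_ith = (315 / 1395.4032) * 100 = 22.57%


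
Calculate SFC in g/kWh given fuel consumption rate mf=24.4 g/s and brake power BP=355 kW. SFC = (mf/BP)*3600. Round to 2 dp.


SFC = (mf / BP) * 3600
Rate = 24.4 / 355 = 0.068732 g/(s*kW)
SFC = 0.068732 * 3600 = 247.44 g/kWh


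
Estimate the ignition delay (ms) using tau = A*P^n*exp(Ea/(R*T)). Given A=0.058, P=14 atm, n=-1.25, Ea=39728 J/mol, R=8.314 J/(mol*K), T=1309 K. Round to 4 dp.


tau = A * P^n * exp(Ea/(R*T))
P^n = 14^(-1.25) = 0.03692665
Ea/(R*T) = 39728/(8.314*1309) = 3.650455
exp(Ea/(R*T)) = 38.492188
tau = 0.058 * 0.03692665 * 38.492188 = 0.0824 ms


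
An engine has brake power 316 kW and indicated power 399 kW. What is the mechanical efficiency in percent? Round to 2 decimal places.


eta_mech = (BP / IP) * 100
Ratio = 316 / 399 = 0.7920
eta_mech = 0.7920 * 100 = 79.20%


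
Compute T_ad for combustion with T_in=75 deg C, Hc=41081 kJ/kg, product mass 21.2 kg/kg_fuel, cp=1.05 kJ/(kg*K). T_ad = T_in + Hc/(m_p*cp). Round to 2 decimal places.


T_ad = T_in + Hc / (m_p * cp)
Denominator = 21.2 * 1.05 = 22.2600
Temperature rise = 41081 / 22.2600 = 1845.51 K
T_ad = 75 + 1845.51 = 1920.51 deg C


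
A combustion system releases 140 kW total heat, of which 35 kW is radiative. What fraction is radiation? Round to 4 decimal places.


f_rad = Q_rad / Q_total
f_rad = 35 / 140 = 0.2500


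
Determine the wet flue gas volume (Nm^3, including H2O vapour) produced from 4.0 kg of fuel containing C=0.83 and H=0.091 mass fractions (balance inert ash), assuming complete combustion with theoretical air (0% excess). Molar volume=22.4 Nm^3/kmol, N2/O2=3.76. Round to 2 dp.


Per kg fuel: CO2 = (C/12 kmol)*22.4 = (0.83/12)*22.4 = 1.54933 Nm^3
Per kg fuel: H2O = (H/2 kmol)*22.4 = (0.091/2)*22.4 = 1.01920 Nm^3
O2 needed per kg fuel = C/12 + H/4 = 0.83/12 + 0.091/4 = 0.09191667 kmol
Per kg fuel: N2 = O2*3.76*22.4 = 0.09191667*3.76*22.4 = 7.74159 Nm^3
Total per kg = 1.54933 + 1.01920 + 7.74159 = 10.31012 Nm^3
Total = 10.31012 * 4.0 = 41.24 Nm^3


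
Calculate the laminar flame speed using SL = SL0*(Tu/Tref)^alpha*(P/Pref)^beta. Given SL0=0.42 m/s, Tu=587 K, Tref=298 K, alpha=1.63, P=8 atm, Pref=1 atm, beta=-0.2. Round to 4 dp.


SL = SL0 * (Tu/Tref)^alpha * (P/Pref)^beta
T ratio = 587/298 = 1.96979866
(T ratio)^alpha = 1.96979866^1.63 = 3.019309
(P/Pref)^beta = 8^(-0.2) = 0.659754
SL = 0.42 * 3.019309 * 0.659754 = 0.8366 m/s


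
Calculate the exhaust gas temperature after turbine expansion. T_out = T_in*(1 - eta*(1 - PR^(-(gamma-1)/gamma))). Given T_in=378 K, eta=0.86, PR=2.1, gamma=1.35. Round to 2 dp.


T_out = T_in * (1 - eta * (1 - PR^(-(gamma-1)/gamma)))
Exponent = -(1.35-1)/1.35 = -0.25925926
PR^exp = 2.1^(-0.25925926) = 0.82501466
Factor = 1 - 0.86*(1 - 0.82501466) = 0.84951261
T_out = 378 * 0.84951261 = 321.12 K


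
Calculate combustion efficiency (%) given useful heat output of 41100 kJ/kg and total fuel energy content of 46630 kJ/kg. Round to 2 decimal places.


Efficiency = (Q_useful / Q_fuel) * 100
Efficiency = (41100 / 46630) * 100
Efficiency = 0.8814 * 100 = 88.14%


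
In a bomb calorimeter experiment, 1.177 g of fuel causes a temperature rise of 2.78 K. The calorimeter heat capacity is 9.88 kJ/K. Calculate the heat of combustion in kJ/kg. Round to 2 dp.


Hc = C_cal * delta_T / m_fuel
Q_released = 9.88 * 2.78 = 27.4664 kJ
m_fuel = 1.177 g = 1.177/1000 kg = 0.001177 kg
Hc = 27.4664 / 0.001177 = 23335.94 kJ/kg


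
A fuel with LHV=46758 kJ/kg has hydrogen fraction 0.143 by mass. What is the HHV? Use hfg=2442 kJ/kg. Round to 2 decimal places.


HHV = LHV + hfg * 9 * H
Water addition = 2442 * 9 * 0.143 = 3142.854 kJ/kg
HHV = 46758 + 3142.854 = 49900.85 kJ/kg


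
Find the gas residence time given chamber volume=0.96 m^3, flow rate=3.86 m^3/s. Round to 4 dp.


tau = V / Q_flow
tau = 0.96 / 3.86 = 0.2487 s


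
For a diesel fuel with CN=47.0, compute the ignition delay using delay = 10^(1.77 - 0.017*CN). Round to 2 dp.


delay = 10^(1.77 - 0.017*CN)
Exponent = 1.77 - 0.017*47.0 = 0.9710
delay = 10^0.9710 = 9.35 ms


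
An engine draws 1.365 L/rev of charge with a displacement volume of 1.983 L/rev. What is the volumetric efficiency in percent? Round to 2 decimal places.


eta_v = (V_actual / V_disp) * 100
Ratio = 1.365 / 1.983 = 0.6884
eta_v = 0.6884 * 100 = 68.84%


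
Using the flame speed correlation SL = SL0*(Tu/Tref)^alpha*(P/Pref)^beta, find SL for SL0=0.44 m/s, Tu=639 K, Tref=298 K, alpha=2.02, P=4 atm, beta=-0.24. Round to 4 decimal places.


SL = SL0 * (Tu/Tref)^alpha * (P/Pref)^beta
T ratio = 639/298 = 2.14429530
(T ratio)^alpha = 2.14429530^2.02 = 4.668688
(P/Pref)^beta = 4^(-0.24) = 0.716978
SL = 0.44 * 4.668688 * 0.716978 = 1.4728 m/s


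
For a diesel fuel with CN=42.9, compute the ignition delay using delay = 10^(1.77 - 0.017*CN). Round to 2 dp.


delay = 10^(1.77 - 0.017*CN)
Exponent = 1.77 - 0.017*42.9 = 1.0407
delay = 10^1.0407 = 10.98 ms


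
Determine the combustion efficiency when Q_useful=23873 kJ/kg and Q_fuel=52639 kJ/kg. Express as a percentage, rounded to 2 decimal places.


Efficiency = (Q_useful / Q_fuel) * 100
Efficiency = (23873 / 52639) * 100
Efficiency = 0.4535 * 100 = 45.35%


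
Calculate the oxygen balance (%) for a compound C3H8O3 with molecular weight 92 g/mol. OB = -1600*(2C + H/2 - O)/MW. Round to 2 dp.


OB = -1600 * (2C + H/2 - O) / MW
Inner = 2*3 + 8/2 - 3 = 7.00
OB = -1600 * 7.00 / 92 = -121.74%


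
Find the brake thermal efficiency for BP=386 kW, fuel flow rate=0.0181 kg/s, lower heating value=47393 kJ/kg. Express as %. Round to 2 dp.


eta_BTE = (BP / (mf * LHV)) * 100
Denominator = 0.0181 * 47393 = 857.8133 kW
eta_BTE = (386 / 857.8133) * 100 = 45.00%


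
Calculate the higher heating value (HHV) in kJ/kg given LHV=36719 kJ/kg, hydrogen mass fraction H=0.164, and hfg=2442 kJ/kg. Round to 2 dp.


HHV = LHV + hfg * 9 * H
Water addition = 2442 * 9 * 0.164 = 3604.392 kJ/kg
HHV = 36719 + 3604.392 = 40323.39 kJ/kg


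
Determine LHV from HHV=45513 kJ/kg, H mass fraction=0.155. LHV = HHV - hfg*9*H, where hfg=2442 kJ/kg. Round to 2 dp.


LHV = HHV - hfg * 9 * H
Water correction = 2442 * 9 * 0.155 = 3406.590 kJ/kg
LHV = 45513 - 3406.590 = 42106.41 kJ/kg


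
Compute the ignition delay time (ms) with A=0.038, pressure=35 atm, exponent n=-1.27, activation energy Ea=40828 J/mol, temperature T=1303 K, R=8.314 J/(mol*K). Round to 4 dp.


tau = A * P^n * exp(Ea/(R*T))
P^n = 35^(-1.27) = 0.01094041
Ea/(R*T) = 40828/(8.314*1303) = 3.768805
exp(Ea/(R*T)) = 43.328258
tau = 0.038 * 0.01094041 * 43.328258 = 0.0180 ms


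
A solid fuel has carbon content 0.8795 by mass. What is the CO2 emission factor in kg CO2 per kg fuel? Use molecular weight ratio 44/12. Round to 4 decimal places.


EF = C_frac * (M_CO2 / M_C)
EF = 0.8795 * (44/12)
EF = 0.8795 * 3.666667 = 3.2248 kg_CO2/kg_fuel


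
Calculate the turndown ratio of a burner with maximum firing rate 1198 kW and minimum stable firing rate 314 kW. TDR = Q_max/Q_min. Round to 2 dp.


TDR = Q_max / Q_min
TDR = 1198 / 314 = 3.82


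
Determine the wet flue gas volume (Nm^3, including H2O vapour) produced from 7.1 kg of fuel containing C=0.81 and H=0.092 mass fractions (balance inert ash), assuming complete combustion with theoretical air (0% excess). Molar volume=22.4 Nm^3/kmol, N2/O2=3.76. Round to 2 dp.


Per kg fuel: CO2 = (C/12 kmol)*22.4 = (0.81/12)*22.4 = 1.51200 Nm^3
Per kg fuel: H2O = (H/2 kmol)*22.4 = (0.092/2)*22.4 = 1.03040 Nm^3
O2 needed per kg fuel = C/12 + H/4 = 0.81/12 + 0.092/4 = 0.09050000 kmol
Per kg fuel: N2 = O2*3.76*22.4 = 0.09050000*3.76*22.4 = 7.62227 Nm^3
Total per kg = 1.51200 + 1.03040 + 7.62227 = 10.16467 Nm^3
Total = 10.16467 * 7.1 = 72.17 Nm^3


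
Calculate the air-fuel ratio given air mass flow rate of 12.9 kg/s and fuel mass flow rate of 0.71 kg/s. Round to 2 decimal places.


AFR = m_air / m_fuel
AFR = 12.9 / 0.71 = 18.17


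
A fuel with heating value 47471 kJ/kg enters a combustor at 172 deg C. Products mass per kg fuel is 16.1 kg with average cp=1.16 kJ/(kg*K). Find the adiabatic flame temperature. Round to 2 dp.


T_ad = T_in + Hc / (m_p * cp)
Denominator = 16.1 * 1.16 = 18.6760
Temperature rise = 47471 / 18.6760 = 2541.82 K
T_ad = 172 + 2541.82 = 2713.82 deg C


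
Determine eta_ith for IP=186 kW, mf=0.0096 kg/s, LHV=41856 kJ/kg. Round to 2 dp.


eta_ith = (IP / (mf * LHV)) * 100
Denominator = 0.0096 * 41856 = 401.8176 kW
eta_ith = (186 / 401.8176) * 100 = 46.29%


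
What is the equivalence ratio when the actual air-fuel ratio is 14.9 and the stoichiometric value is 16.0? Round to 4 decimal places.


phi = AFR_stoich / AFR_actual
phi = 16.0 / 14.9 = 1.0738


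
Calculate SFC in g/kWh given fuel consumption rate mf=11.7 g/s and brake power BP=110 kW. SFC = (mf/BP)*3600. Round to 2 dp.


SFC = (mf / BP) * 3600
Rate = 11.7 / 110 = 0.106364 g/(s*kW)
SFC = 0.106364 * 3600 = 382.91 g/kWh


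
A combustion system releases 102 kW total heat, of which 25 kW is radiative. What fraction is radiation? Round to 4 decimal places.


f_rad = Q_rad / Q_total
f_rad = 25 / 102 = 0.2451


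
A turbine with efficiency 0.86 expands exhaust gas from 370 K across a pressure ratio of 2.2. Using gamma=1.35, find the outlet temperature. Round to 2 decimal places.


T_out = T_in * (1 - eta * (1 - PR^(-(gamma-1)/gamma)))
Exponent = -(1.35-1)/1.35 = -0.25925926
PR^exp = 2.2^(-0.25925926) = 0.81512413
Factor = 1 - 0.86*(1 - 0.81512413) = 0.84100675
T_out = 370 * 0.84100675 = 311.17 K


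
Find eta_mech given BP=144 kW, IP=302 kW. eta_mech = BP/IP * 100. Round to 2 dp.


eta_mech = (BP / IP) * 100
Ratio = 144 / 302 = 0.4768
eta_mech = 0.4768 * 100 = 47.68%


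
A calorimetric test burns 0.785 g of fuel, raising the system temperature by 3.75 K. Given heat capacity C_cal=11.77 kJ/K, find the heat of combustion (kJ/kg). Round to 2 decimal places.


Hc = C_cal * delta_T / m_fuel
Q_released = 11.77 * 3.75 = 44.1375 kJ
m_fuel = 0.785 g = 0.785/1000 kg = 0.000785 kg
Hc = 44.1375 / 0.000785 = 56226.11 kJ/kg


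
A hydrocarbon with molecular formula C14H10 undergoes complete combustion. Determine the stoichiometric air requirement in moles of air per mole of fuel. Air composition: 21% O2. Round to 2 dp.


Balanced combustion: C14H10 + 16.5 O2 -> 14 CO2 + 5 H2O
O2 needed = C + H/4 = 14 + 10/4 = 16.50 moles
Air moles = O2 / 0.21 = 16.50 / 0.21 = 78.57 moles air


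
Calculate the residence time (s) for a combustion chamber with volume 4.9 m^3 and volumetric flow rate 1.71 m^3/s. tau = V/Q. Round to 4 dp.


tau = V / Q_flow
tau = 4.9 / 1.71 = 2.8655 s


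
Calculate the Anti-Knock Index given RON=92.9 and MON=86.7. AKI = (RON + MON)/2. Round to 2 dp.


AKI = (RON + MON) / 2
AKI = (92.9 + 86.7) / 2
AKI = 179.6 / 2 = 89.80


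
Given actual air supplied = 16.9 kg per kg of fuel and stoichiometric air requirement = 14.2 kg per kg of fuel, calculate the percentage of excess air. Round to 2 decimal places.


Excess air = actual - stoichiometric = 16.9 - 14.2 = 2.70 kg/kg fuel
Excess air % = (excess / stoich) * 100 = (2.70 / 14.2) * 100 = 19.01%


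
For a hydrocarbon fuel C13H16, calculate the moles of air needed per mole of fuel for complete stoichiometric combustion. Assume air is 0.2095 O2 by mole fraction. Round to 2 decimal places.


Balanced combustion: C13H16 + 17 O2 -> 13 CO2 + 8 H2O
O2 needed = C + H/4 = 13 + 16/4 = 17.00 moles
Air moles = O2 / 0.2095 = 17.00 / 0.2095 = 81.15 moles air


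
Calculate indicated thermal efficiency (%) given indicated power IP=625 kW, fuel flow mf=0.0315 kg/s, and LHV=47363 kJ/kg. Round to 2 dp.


eta_ith = (IP / (mf * LHV)) * 100
Denominator = 0.0315 * 47363 = 1491.9345 kW
eta_ith = (625 / 1491.9345) * 100 = 41.89%


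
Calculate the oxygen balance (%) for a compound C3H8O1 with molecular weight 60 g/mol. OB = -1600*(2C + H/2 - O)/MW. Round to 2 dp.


OB = -1600 * (2C + H/2 - O) / MW
Inner = 2*3 + 8/2 - 1 = 9.00
OB = -1600 * 9.00 / 60 = -240.00%


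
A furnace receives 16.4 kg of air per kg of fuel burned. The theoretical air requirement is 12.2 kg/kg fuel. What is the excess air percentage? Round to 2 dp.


Excess air = actual - stoichiometric = 16.4 - 12.2 = 4.20 kg/kg fuel
Excess air % = (excess / stoich) * 100 = (4.20 / 12.2) * 100 = 34.43%


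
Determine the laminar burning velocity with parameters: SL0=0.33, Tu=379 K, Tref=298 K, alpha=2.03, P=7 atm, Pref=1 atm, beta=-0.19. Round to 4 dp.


SL = SL0 * (Tu/Tref)^alpha * (P/Pref)^beta
T ratio = 379/298 = 1.27181208
(T ratio)^alpha = 1.27181208^2.03 = 1.629216
(P/Pref)^beta = 7^(-0.19) = 0.690926
SL = 0.33 * 1.629216 * 0.690926 = 0.3715 m/s


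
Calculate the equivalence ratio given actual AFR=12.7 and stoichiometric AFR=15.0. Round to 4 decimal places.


phi = AFR_stoich / AFR_actual
phi = 15.0 / 12.7 = 1.1811


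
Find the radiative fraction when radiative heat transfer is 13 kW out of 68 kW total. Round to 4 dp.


f_rad = Q_rad / Q_total
f_rad = 13 / 68 = 0.1912


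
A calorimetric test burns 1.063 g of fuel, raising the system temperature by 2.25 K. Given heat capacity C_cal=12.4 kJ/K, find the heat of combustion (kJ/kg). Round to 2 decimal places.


Hc = C_cal * delta_T / m_fuel
Q_released = 12.4 * 2.25 = 27.9000 kJ
m_fuel = 1.063 g = 1.063/1000 kg = 0.001063 kg
Hc = 27.9000 / 0.001063 = 26246.47 kJ/kg


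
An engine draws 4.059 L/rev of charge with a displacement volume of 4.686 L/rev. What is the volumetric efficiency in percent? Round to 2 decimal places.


eta_v = (V_actual / V_disp) * 100
Ratio = 4.059 / 4.686 = 0.8662
eta_v = 0.8662 * 100 = 86.62%


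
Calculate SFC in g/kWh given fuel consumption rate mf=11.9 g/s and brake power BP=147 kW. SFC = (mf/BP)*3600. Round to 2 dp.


SFC = (mf / BP) * 3600
Rate = 11.9 / 147 = 0.080952 g/(s*kW)
SFC = 0.080952 * 3600 = 291.43 g/kWh


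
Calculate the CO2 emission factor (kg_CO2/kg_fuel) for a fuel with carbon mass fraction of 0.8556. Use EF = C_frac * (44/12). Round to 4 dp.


EF = C_frac * (M_CO2 / M_C)
EF = 0.8556 * (44/12)
EF = 0.8556 * 3.666667 = 3.1372 kg_CO2/kg_fuel


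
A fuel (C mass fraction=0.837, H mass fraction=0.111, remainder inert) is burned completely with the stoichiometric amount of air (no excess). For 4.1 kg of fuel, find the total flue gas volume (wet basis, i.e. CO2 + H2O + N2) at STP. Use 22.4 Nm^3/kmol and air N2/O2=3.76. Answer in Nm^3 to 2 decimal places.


Per kg fuel: CO2 = (C/12 kmol)*22.4 = (0.837/12)*22.4 = 1.56240 Nm^3
Per kg fuel: H2O = (H/2 kmol)*22.4 = (0.111/2)*22.4 = 1.24320 Nm^3
O2 needed per kg fuel = C/12 + H/4 = 0.837/12 + 0.111/4 = 0.09750000 kmol
Per kg fuel: N2 = O2*3.76*22.4 = 0.09750000*3.76*22.4 = 8.21184 Nm^3
Total per kg = 1.56240 + 1.24320 + 8.21184 = 11.01744 Nm^3
Total = 11.01744 * 4.1 = 45.17 Nm^3


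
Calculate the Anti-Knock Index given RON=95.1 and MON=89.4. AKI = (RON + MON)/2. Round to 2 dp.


AKI = (RON + MON) / 2
AKI = (95.1 + 89.4) / 2
AKI = 184.5 / 2 = 92.25


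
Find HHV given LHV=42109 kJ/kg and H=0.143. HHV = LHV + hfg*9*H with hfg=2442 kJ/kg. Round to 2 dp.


HHV = LHV + hfg * 9 * H
Water addition = 2442 * 9 * 0.143 = 3142.854 kJ/kg
HHV = 42109 + 3142.854 = 45251.85 kJ/kg


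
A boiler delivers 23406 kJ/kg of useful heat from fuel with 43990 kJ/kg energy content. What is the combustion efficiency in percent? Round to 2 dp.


Efficiency = (Q_useful / Q_fuel) * 100
Efficiency = (23406 / 43990) * 100
Efficiency = 0.5321 * 100 = 53.21%


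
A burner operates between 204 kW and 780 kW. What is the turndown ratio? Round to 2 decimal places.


TDR = Q_max / Q_min
TDR = 780 / 204 = 3.82


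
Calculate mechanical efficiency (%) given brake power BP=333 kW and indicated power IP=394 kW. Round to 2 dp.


eta_mech = (BP / IP) * 100
Ratio = 333 / 394 = 0.8452
eta_mech = 0.8452 * 100 = 84.52%


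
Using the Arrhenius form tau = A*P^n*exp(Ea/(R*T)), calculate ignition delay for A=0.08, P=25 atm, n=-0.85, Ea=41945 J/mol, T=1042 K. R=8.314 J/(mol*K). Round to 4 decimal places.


tau = A * P^n * exp(Ea/(R*T))
P^n = 25^(-0.85) = 0.06482626
Ea/(R*T) = 41945/(8.314*1042) = 4.841751
exp(Ea/(R*T)) = 126.691006
tau = 0.08 * 0.06482626 * 126.691006 = 0.6570 ms


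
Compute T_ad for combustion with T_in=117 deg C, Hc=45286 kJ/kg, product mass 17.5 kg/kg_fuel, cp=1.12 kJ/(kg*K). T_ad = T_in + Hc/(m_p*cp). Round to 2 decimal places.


T_ad = T_in + Hc / (m_p * cp)
Denominator = 17.5 * 1.12 = 19.6000
Temperature rise = 45286 / 19.6000 = 2310.51 K
T_ad = 117 + 2310.51 = 2427.51 deg C


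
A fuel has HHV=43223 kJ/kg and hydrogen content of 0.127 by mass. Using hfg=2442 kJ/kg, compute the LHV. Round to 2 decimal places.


LHV = HHV - hfg * 9 * H
Water correction = 2442 * 9 * 0.127 = 2791.206 kJ/kg
LHV = 43223 - 2791.206 = 40431.79 kJ/kg


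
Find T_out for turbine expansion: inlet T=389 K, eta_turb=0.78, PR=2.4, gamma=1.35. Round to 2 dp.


T_out = T_in * (1 - eta * (1 - PR^(-(gamma-1)/gamma)))
Exponent = -(1.35-1)/1.35 = -0.25925926
PR^exp = 2.4^(-0.25925926) = 0.79694200
Factor = 1 - 0.78*(1 - 0.79694200) = 0.84161476
T_out = 389 * 0.84161476 = 327.39 K


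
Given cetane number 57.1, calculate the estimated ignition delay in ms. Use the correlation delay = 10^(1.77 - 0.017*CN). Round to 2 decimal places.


delay = 10^(1.77 - 0.017*CN)
Exponent = 1.77 - 0.017*57.1 = 0.7993
delay = 10^0.7993 = 6.30 ms


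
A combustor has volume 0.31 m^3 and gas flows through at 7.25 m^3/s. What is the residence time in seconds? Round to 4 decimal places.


tau = V / Q_flow
tau = 0.31 / 7.25 = 0.0428 s


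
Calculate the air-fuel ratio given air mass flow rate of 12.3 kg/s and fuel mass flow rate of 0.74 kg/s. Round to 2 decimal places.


AFR = m_air / m_fuel
AFR = 12.3 / 0.74 = 16.62


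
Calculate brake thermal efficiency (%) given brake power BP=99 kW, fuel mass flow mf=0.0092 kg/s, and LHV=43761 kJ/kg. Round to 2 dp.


eta_BTE = (BP / (mf * LHV)) * 100
Denominator = 0.0092 * 43761 = 402.6012 kW
eta_BTE = (99 / 402.6012) * 100 = 24.59%


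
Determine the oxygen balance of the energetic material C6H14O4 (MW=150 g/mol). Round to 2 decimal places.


OB = -1600 * (2C + H/2 - O) / MW
Inner = 2*6 + 14/2 - 4 = 15.00
OB = -1600 * 15.00 / 150 = -160.00%


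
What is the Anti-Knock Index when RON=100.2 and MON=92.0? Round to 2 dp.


AKI = (RON + MON) / 2
AKI = (100.2 + 92.0) / 2
AKI = 192.2 / 2 = 96.10


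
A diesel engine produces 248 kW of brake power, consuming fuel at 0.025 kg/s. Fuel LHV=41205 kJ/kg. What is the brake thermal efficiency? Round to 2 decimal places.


eta_BTE = (BP / (mf * LHV)) * 100
Denominator = 0.025 * 41205 = 1030.1250 kW
eta_BTE = (248 / 1030.1250) * 100 = 24.07%


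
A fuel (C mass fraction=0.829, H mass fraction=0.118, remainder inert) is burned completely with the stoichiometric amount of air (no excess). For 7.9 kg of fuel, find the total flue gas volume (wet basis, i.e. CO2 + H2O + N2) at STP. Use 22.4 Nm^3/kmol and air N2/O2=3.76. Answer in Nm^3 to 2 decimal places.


Per kg fuel: CO2 = (C/12 kmol)*22.4 = (0.829/12)*22.4 = 1.54747 Nm^3
Per kg fuel: H2O = (H/2 kmol)*22.4 = (0.118/2)*22.4 = 1.32160 Nm^3
O2 needed per kg fuel = C/12 + H/4 = 0.829/12 + 0.118/4 = 0.09858333 kmol
Per kg fuel: N2 = O2*3.76*22.4 = 0.09858333*3.76*22.4 = 8.30308 Nm^3
Total per kg = 1.54747 + 1.32160 + 8.30308 = 11.17215 Nm^3
Total = 11.17215 * 7.9 = 88.26 Nm^3


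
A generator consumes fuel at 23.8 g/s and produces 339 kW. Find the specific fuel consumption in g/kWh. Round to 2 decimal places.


SFC = (mf / BP) * 3600
Rate = 23.8 / 339 = 0.070206 g/(s*kW)
SFC = 0.070206 * 3600 = 252.74 g/kWh


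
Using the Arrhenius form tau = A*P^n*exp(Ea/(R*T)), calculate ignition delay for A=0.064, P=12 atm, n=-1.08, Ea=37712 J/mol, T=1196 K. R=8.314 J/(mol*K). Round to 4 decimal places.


tau = A * P^n * exp(Ea/(R*T))
P^n = 12^(-1.08) = 0.06831000
Ea/(R*T) = 37712/(8.314*1196) = 3.792612
exp(Ea/(R*T)) = 44.372130
tau = 0.064 * 0.06831000 * 44.372130 = 0.1940 ms


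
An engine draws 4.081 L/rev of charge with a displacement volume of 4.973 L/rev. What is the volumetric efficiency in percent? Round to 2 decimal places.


eta_v = (V_actual / V_disp) * 100
Ratio = 4.081 / 4.973 = 0.8206
eta_v = 0.8206 * 100 = 82.06%


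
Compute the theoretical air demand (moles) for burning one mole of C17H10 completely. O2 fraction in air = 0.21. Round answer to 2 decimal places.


Balanced combustion: C17H10 + 19.5 O2 -> 17 CO2 + 5 H2O
O2 needed = C + H/4 = 17 + 10/4 = 19.50 moles
Air moles = O2 / 0.21 = 19.50 / 0.21 = 92.86 moles air


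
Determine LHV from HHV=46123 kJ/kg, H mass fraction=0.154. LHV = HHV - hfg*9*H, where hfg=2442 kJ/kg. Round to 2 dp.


LHV = HHV - hfg * 9 * H
Water correction = 2442 * 9 * 0.154 = 3384.612 kJ/kg
LHV = 46123 - 3384.612 = 42738.39 kJ/kg


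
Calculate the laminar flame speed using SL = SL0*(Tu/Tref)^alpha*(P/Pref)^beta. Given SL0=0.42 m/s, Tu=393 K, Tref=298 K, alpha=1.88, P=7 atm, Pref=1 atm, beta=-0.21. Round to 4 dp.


SL = SL0 * (Tu/Tref)^alpha * (P/Pref)^beta
T ratio = 393/298 = 1.31879195
(T ratio)^alpha = 1.31879195^1.88 = 1.682408
(P/Pref)^beta = 7^(-0.21) = 0.664553
SL = 0.42 * 1.682408 * 0.664553 = 0.4696 m/s


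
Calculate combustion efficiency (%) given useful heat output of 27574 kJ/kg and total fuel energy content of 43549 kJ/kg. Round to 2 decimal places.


Efficiency = (Q_useful / Q_fuel) * 100
Efficiency = (27574 / 43549) * 100
Efficiency = 0.6332 * 100 = 63.32%


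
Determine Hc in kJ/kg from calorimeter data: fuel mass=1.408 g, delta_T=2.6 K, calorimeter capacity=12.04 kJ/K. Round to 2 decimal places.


Hc = C_cal * delta_T / m_fuel
Q_released = 12.04 * 2.6 = 31.3040 kJ
m_fuel = 1.408 g = 1.408/1000 kg = 0.001408 kg
Hc = 31.3040 / 0.001408 = 22232.95 kJ/kg


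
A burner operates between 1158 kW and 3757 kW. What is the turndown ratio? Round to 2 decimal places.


TDR = Q_max / Q_min
TDR = 3757 / 1158 = 3.24


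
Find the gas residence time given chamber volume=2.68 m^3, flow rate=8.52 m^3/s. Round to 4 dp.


tau = V / Q_flow
tau = 2.68 / 8.52 = 0.3146 s


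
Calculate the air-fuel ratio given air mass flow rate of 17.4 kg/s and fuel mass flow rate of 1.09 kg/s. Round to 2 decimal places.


AFR = m_air / m_fuel
AFR = 17.4 / 1.09 = 15.96


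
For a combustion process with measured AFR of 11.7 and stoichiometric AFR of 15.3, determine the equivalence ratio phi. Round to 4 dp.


phi = AFR_stoich / AFR_actual
phi = 15.3 / 11.7 = 1.3077


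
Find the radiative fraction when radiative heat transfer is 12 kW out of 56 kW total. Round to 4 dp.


f_rad = Q_rad / Q_total
f_rad = 12 / 56 = 0.2143


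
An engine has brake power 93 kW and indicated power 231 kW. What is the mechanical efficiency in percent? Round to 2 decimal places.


eta_mech = (BP / IP) * 100
Ratio = 93 / 231 = 0.4026
eta_mech = 0.4026 * 100 = 40.26%


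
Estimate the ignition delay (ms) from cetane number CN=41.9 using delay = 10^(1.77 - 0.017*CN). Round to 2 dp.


delay = 10^(1.77 - 0.017*CN)
Exponent = 1.77 - 0.017*41.9 = 1.0577
delay = 10^1.0577 = 11.42 ms


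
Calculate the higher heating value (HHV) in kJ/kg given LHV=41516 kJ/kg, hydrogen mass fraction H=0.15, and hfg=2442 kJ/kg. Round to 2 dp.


HHV = LHV + hfg * 9 * H
Water addition = 2442 * 9 * 0.15 = 3296.700 kJ/kg
HHV = 41516 + 3296.700 = 44812.70 kJ/kg


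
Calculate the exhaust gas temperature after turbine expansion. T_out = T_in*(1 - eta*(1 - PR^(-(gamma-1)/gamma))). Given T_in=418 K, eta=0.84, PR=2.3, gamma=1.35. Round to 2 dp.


T_out = T_in * (1 - eta * (1 - PR^(-(gamma-1)/gamma)))
Exponent = -(1.35-1)/1.35 = -0.25925926
PR^exp = 2.3^(-0.25925926) = 0.80578413
Factor = 1 - 0.84*(1 - 0.80578413) = 0.83685867
T_out = 418 * 0.83685867 = 349.81 K


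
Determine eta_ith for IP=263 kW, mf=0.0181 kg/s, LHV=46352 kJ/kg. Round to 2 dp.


eta_ith = (IP / (mf * LHV)) * 100
Denominator = 0.0181 * 46352 = 838.9712 kW
eta_ith = (263 / 838.9712) * 100 = 31.35%


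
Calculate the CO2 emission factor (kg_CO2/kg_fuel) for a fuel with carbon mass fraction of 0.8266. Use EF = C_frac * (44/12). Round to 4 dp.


EF = C_frac * (M_CO2 / M_C)
EF = 0.8266 * (44/12)
EF = 0.8266 * 3.666667 = 3.0309 kg_CO2/kg_fuel


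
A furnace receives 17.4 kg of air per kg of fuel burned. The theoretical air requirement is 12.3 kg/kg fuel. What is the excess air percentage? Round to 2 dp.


Excess air = actual - stoichiometric = 17.4 - 12.3 = 5.10 kg/kg fuel
Excess air % = (excess / stoich) * 100 = (5.10 / 12.3) * 100 = 41.46%


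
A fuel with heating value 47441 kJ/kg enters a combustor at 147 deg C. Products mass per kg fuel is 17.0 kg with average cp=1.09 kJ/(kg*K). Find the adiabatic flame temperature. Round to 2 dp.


T_ad = T_in + Hc / (m_p * cp)
Denominator = 17.0 * 1.09 = 18.5300
Temperature rise = 47441 / 18.5300 = 2560.23 K
T_ad = 147 + 2560.23 = 2707.23 deg C


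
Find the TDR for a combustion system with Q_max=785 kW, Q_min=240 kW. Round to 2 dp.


TDR = Q_max / Q_min
TDR = 785 / 240 = 3.27


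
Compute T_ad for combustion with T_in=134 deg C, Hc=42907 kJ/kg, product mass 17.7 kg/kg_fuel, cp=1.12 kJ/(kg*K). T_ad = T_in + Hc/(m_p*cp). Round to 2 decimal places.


T_ad = T_in + Hc / (m_p * cp)
Denominator = 17.7 * 1.12 = 19.8240
Temperature rise = 42907 / 19.8240 = 2164.40 K
T_ad = 134 + 2164.40 = 2298.40 deg C


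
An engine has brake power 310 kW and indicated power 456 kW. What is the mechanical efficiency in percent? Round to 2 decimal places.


eta_mech = (BP / IP) * 100
Ratio = 310 / 456 = 0.6798
eta_mech = 0.6798 * 100 = 67.98%


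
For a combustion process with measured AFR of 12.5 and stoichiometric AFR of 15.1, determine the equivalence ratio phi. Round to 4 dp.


phi = AFR_stoich / AFR_actual
phi = 15.1 / 12.5 = 1.2080


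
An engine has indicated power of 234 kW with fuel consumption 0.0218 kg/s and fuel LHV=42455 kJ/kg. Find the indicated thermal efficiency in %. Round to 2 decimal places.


eta_ith = (IP / (mf * LHV)) * 100
Denominator = 0.0218 * 42455 = 925.5190 kW
eta_ith = (234 / 925.5190) * 100 = 25.28%


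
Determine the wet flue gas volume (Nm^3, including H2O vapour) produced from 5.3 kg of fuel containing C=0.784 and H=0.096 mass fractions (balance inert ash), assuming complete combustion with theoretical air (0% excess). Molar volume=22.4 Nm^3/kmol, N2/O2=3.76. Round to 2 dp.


Per kg fuel: CO2 = (C/12 kmol)*22.4 = (0.784/12)*22.4 = 1.46347 Nm^3
Per kg fuel: H2O = (H/2 kmol)*22.4 = (0.096/2)*22.4 = 1.07520 Nm^3
O2 needed per kg fuel = C/12 + H/4 = 0.784/12 + 0.096/4 = 0.08933333 kmol
Per kg fuel: N2 = O2*3.76*22.4 = 0.08933333*3.76*22.4 = 7.52401 Nm^3
Total per kg = 1.46347 + 1.07520 + 7.52401 = 10.06268 Nm^3
Total = 10.06268 * 5.3 = 53.33 Nm^3


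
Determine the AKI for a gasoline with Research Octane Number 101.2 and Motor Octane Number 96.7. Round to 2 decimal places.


AKI = (RON + MON) / 2
AKI = (101.2 + 96.7) / 2
AKI = 197.9 / 2 = 98.95


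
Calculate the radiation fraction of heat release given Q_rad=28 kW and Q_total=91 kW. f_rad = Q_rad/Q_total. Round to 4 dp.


f_rad = Q_rad / Q_total
f_rad = 28 / 91 = 0.3077


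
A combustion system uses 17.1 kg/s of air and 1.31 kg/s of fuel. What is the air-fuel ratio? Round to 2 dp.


AFR = m_air / m_fuel
AFR = 17.1 / 1.31 = 13.05


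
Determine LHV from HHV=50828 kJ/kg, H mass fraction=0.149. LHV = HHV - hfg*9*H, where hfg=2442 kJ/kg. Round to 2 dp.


LHV = HHV - hfg * 9 * H
Water correction = 2442 * 9 * 0.149 = 3274.722 kJ/kg
LHV = 50828 - 3274.722 = 47553.28 kJ/kg


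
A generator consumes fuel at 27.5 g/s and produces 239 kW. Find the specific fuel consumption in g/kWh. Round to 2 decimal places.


SFC = (mf / BP) * 3600
Rate = 27.5 / 239 = 0.115063 g/(s*kW)
SFC = 0.115063 * 3600 = 414.23 g/kWh


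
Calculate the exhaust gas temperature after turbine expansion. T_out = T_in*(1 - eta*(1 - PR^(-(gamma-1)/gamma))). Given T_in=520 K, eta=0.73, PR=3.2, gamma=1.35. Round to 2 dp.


T_out = T_in * (1 - eta * (1 - PR^(-(gamma-1)/gamma)))
Exponent = -(1.35-1)/1.35 = -0.25925926
PR^exp = 3.2^(-0.25925926) = 0.73966521
Factor = 1 - 0.73*(1 - 0.73966521) = 0.80995560
T_out = 520 * 0.80995560 = 421.18 K


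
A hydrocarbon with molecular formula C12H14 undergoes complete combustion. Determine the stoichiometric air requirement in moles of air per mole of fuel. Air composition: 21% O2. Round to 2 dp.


Balanced combustion: C12H14 + 15.5 O2 -> 12 CO2 + 7 H2O
O2 needed = C + H/4 = 12 + 14/4 = 15.50 moles
Air moles = O2 / 0.21 = 15.50 / 0.21 = 73.81 moles air


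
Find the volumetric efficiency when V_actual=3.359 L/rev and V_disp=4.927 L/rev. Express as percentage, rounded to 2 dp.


eta_v = (V_actual / V_disp) * 100
Ratio = 3.359 / 4.927 = 0.6818
eta_v = 0.6818 * 100 = 68.18%


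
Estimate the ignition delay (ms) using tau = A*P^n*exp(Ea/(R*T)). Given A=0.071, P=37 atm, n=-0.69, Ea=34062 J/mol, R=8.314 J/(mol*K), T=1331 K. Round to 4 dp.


tau = A * P^n * exp(Ea/(R*T))
P^n = 37^(-0.69) = 0.08278293
Ea/(R*T) = 34062/(8.314*1331) = 3.078095
exp(Ea/(R*T)) = 21.717000
tau = 0.071 * 0.08278293 * 21.717000 = 0.1276 ms


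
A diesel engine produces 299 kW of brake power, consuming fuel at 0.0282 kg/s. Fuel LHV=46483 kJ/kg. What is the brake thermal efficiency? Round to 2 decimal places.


eta_BTE = (BP / (mf * LHV)) * 100
Denominator = 0.0282 * 46483 = 1310.8206 kW
eta_BTE = (299 / 1310.8206) * 100 = 22.81%


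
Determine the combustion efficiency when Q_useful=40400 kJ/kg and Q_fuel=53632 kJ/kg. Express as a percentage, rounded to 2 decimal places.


Efficiency = (Q_useful / Q_fuel) * 100
Efficiency = (40400 / 53632) * 100
Efficiency = 0.7533 * 100 = 75.33%


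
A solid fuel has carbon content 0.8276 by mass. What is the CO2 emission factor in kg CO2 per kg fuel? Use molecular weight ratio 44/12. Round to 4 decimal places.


EF = C_frac * (M_CO2 / M_C)
EF = 0.8276 * (44/12)
EF = 0.8276 * 3.666667 = 3.0345 kg_CO2/kg_fuel


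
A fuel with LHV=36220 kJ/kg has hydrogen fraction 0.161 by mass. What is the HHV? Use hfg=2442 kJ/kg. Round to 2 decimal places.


HHV = LHV + hfg * 9 * H
Water addition = 2442 * 9 * 0.161 = 3538.458 kJ/kg
HHV = 36220 + 3538.458 = 39758.46 kJ/kg


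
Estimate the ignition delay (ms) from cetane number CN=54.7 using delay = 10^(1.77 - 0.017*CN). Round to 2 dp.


delay = 10^(1.77 - 0.017*CN)
Exponent = 1.77 - 0.017*54.7 = 0.8401
delay = 10^0.8401 = 6.92 ms


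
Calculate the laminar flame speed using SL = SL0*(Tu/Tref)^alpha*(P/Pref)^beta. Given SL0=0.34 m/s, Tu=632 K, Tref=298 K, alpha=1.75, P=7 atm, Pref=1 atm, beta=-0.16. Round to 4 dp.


SL = SL0 * (Tu/Tref)^alpha * (P/Pref)^beta
T ratio = 632/298 = 2.12080537
(T ratio)^alpha = 2.12080537^1.75 = 3.727146
(P/Pref)^beta = 7^(-0.16) = 0.732461
SL = 0.34 * 3.727146 * 0.732461 = 0.9282 m/s
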